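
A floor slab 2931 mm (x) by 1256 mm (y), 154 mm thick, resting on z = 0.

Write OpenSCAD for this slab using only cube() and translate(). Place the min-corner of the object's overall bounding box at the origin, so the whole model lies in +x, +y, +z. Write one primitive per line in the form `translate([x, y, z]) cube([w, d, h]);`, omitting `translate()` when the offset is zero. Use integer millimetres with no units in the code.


cube([2931, 1256, 154]);


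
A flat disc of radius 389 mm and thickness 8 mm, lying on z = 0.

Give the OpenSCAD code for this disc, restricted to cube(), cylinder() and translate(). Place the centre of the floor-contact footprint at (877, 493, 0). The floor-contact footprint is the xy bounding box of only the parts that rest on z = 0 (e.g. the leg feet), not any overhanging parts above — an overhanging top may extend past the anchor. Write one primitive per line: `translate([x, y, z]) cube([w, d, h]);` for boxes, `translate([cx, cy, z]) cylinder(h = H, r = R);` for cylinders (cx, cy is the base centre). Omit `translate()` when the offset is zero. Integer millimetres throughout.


translate([877, 493, 0]) cylinder(h = 8, r = 389);


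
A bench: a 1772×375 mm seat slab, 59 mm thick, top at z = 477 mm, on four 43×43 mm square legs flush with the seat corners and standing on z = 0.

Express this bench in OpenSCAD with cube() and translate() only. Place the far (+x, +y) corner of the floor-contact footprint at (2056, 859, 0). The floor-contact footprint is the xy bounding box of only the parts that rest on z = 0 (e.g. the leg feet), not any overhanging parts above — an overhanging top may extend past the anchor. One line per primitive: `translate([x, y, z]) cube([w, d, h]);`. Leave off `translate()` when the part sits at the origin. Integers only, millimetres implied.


// leg_h = 477 − 59 = 418
translate([284, 484, 418]) cube([1772, 375, 59]);
translate([284, 484, 0]) cube([43, 43, 418]);
translate([284, 816, 0]) cube([43, 43, 418]);
translate([2013, 484, 0]) cube([43, 43, 418]);
translate([2013, 816, 0]) cube([43, 43, 418]);


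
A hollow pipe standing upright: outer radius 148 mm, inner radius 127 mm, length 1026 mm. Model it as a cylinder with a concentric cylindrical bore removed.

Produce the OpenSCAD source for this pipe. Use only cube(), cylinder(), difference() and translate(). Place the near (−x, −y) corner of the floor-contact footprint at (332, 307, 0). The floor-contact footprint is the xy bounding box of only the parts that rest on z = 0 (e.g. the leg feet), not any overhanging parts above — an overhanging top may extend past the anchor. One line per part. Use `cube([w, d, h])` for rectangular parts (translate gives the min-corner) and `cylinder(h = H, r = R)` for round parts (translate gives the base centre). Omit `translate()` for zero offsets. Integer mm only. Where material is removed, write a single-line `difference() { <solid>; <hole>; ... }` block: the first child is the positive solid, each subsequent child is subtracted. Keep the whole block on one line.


difference() { translate([480, 455, 0]) cylinder(h = 1026, r = 148); translate([480, 455, 0]) cylinder(h = 1026, r = 127); }


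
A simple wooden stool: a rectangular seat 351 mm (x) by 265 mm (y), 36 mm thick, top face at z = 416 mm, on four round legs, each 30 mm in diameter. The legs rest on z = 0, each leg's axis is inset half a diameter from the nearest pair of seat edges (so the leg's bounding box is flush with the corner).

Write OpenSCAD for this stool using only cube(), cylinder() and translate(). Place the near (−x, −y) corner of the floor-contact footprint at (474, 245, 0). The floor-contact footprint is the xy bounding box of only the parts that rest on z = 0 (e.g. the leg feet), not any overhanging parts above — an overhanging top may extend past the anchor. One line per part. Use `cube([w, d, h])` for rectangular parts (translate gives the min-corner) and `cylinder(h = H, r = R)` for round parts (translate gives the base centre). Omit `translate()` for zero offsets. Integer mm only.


translate([474, 245, 380]) cube([351, 265, 36]);
translate([489, 260, 0]) cylinder(h = 380, r = 15);
translate([810, 260, 0]) cylinder(h = 380, r = 15);
translate([489, 495, 0]) cylinder(h = 380, r = 15);
translate([810, 495, 0]) cylinder(h = 380, r = 15);


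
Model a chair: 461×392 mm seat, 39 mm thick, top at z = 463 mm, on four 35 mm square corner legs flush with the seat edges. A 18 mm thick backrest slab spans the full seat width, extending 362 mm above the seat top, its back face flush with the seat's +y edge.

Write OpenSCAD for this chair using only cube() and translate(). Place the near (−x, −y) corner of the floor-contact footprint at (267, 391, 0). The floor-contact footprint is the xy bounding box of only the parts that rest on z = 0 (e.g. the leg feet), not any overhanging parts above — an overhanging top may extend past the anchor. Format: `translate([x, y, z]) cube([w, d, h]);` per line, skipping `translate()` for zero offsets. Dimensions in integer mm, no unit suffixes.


translate([267, 391, 424]) cube([461, 392, 39]);
translate([267, 391, 0]) cube([35, 35, 424]);
translate([693, 391, 0]) cube([35, 35, 424]);
translate([267, 748, 0]) cube([35, 35, 424]);
translate([693, 748, 0]) cube([35, 35, 424]);
translate([267, 765, 463]) cube([461, 18, 362]);


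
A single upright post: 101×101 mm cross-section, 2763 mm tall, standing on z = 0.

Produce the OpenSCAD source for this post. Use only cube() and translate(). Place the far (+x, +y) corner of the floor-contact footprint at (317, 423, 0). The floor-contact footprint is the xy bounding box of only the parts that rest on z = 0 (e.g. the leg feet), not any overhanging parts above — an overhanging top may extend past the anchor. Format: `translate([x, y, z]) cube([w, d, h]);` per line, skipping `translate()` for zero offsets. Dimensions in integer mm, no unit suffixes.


translate([216, 322, 0]) cube([101, 101, 2763]);


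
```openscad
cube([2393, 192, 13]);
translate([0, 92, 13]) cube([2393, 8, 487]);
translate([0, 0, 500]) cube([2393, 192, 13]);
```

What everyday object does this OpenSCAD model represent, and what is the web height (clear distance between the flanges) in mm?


An I-beam. The web height is 487 mm.

Two wide flanges with a thin centred web — an I-beam. Overall 513 mm minus two 13 mm flanges gives a web of 513 − 2·13 = 487 mm.


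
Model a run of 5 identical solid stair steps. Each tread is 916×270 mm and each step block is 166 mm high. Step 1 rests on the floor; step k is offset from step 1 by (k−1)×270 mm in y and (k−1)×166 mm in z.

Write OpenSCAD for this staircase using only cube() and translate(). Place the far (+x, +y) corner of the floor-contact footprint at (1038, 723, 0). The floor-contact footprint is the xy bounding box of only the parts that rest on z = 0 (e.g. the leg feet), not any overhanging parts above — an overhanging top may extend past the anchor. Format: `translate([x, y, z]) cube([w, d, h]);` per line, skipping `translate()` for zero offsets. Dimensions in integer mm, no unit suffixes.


translate([122, 453, 0]) cube([916, 270, 166]);
translate([122, 723, 166]) cube([916, 270, 166]);
translate([122, 993, 332]) cube([916, 270, 166]);
translate([122, 1263, 498]) cube([916, 270, 166]);
translate([122, 1533, 664]) cube([916, 270, 166]);


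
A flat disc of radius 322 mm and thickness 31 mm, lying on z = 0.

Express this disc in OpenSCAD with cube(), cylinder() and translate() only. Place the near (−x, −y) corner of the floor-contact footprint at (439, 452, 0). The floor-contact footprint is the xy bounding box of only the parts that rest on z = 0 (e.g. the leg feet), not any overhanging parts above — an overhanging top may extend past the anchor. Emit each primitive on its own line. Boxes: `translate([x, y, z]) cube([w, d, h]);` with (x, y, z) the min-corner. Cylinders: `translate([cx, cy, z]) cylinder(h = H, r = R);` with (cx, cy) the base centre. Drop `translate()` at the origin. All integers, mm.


translate([761, 774, 0]) cylinder(h = 31, r = 322);


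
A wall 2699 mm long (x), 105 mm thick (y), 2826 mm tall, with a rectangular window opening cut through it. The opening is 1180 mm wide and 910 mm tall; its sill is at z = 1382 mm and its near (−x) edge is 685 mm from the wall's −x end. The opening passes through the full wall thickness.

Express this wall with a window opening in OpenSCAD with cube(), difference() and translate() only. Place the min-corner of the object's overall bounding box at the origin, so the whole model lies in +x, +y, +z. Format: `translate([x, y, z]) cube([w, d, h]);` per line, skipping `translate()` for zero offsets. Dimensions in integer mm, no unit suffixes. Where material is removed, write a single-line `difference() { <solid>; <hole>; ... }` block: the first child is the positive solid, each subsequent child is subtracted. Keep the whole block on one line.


difference() { cube([2699, 105, 2826]); translate([685, 0, 1382]) cube([1180, 105, 910]); }


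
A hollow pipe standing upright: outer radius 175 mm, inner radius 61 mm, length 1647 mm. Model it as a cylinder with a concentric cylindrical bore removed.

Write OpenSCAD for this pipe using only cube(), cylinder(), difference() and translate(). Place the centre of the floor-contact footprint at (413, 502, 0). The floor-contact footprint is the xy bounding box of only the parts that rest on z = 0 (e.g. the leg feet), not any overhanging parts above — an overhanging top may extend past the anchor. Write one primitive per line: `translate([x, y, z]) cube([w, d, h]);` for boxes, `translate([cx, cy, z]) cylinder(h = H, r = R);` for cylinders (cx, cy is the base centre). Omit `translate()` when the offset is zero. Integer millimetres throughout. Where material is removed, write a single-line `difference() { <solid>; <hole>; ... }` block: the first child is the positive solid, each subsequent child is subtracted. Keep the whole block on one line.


difference() { translate([413, 502, 0]) cylinder(h = 1647, r = 175); translate([413, 502, 0]) cylinder(h = 1647, r = 61); }


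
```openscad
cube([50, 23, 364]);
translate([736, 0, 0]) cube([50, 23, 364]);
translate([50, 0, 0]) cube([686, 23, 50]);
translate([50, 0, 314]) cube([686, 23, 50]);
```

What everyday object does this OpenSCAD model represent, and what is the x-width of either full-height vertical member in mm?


A picture frame. The border width is 50 mm.

Four thin pieces enclosing a rectangular opening — a picture frame. The two full-height stiles are 364 mm tall; the top rail sits at z = 314 and is 50 mm tall, so the border above the opening is 364 − 314 = 50 mm, matching the stile x-width.


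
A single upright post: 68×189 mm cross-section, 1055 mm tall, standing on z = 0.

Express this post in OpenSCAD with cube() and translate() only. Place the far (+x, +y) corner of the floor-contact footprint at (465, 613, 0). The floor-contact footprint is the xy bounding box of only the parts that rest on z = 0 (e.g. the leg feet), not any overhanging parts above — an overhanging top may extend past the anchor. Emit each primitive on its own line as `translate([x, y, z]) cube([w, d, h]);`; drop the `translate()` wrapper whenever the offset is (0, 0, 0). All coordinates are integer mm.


translate([397, 424, 0]) cube([68, 189, 1055]);


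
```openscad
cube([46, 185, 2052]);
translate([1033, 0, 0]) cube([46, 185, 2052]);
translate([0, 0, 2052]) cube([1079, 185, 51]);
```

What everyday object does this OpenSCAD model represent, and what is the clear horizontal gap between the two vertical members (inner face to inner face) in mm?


A door frame. The clear opening width is 987 mm.

Two 2052 mm tall posts with a header on top — a door frame. The left jamb is 46 mm wide at x = 0; the right jamb starts at x = 1033. The clear opening is 1033 − 46 = 987 mm.


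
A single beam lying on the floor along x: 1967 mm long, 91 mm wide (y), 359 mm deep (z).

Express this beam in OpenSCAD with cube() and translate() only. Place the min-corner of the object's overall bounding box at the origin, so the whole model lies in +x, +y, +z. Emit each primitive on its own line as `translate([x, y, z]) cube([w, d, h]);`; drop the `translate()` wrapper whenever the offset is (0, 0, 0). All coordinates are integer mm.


cube([1967, 91, 359]);


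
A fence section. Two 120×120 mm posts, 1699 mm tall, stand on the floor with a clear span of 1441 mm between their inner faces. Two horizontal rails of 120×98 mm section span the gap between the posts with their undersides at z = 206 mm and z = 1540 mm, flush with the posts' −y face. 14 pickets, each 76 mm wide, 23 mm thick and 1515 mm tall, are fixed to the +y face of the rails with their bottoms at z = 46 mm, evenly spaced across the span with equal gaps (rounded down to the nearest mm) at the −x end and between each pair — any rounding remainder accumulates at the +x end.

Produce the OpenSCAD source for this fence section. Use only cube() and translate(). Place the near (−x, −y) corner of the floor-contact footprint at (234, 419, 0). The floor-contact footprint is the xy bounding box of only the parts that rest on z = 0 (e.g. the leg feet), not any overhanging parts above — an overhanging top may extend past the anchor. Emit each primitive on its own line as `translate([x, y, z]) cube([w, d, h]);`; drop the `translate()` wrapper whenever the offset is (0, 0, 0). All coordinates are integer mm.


translate([234, 419, 0]) cube([120, 120, 1699]);
translate([1795, 419, 0]) cube([120, 120, 1699]);
translate([354, 419, 206]) cube([1441, 120, 98]);
translate([354, 419, 1540]) cube([1441, 120, 98]);
translate([379, 539, 46]) cube([76, 23, 1515]);
translate([480, 539, 46]) cube([76, 23, 1515]);
translate([581, 539, 46]) cube([76, 23, 1515]);
translate([682, 539, 46]) cube([76, 23, 1515]);
translate([783, 539, 46]) cube([76, 23, 1515]);
translate([884, 539, 46]) cube([76, 23, 1515]);
translate([985, 539, 46]) cube([76, 23, 1515]);
translate([1086, 539, 46]) cube([76, 23, 1515]);
translate([1187, 539, 46]) cube([76, 23, 1515]);
translate([1288, 539, 46]) cube([76, 23, 1515]);
translate([1389, 539, 46]) cube([76, 23, 1515]);
translate([1490, 539, 46]) cube([76, 23, 1515]);
translate([1591, 539, 46]) cube([76, 23, 1515]);
translate([1692, 539, 46]) cube([76, 23, 1515]);


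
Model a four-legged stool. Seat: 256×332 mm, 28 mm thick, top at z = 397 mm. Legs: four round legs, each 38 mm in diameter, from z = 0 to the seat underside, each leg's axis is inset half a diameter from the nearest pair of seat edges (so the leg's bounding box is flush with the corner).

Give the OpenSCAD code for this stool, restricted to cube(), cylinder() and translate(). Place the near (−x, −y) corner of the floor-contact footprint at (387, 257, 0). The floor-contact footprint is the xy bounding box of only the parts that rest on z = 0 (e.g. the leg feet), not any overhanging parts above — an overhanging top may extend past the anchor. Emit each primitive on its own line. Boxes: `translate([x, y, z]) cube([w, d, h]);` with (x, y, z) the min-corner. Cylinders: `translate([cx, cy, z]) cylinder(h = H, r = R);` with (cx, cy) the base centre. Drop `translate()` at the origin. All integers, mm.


// leg_h = 397 - 28 = 369
translate([387, 257, 369]) cube([256, 332, 28]);
translate([406, 276, 0]) cylinder(h = 369, r = 19);
translate([624, 276, 0]) cylinder(h = 369, r = 19);
translate([406, 570, 0]) cylinder(h = 369, r = 19);
translate([624, 570, 0]) cylinder(h = 369, r = 19);


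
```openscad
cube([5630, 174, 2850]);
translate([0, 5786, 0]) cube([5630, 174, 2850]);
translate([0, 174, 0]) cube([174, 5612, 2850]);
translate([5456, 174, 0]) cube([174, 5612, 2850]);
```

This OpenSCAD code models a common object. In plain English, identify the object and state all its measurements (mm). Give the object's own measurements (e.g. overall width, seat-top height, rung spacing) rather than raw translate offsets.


The wall frame of a small rectangular building: four walls, each 2850 mm tall and 174 mm thick, enclosing a footprint 5630 mm (x) by 5960 mm (y) outside-to-outside, with no floor or roof. The front and back walls (the −y and +y sides) span the full width; the two side walls fit between them.


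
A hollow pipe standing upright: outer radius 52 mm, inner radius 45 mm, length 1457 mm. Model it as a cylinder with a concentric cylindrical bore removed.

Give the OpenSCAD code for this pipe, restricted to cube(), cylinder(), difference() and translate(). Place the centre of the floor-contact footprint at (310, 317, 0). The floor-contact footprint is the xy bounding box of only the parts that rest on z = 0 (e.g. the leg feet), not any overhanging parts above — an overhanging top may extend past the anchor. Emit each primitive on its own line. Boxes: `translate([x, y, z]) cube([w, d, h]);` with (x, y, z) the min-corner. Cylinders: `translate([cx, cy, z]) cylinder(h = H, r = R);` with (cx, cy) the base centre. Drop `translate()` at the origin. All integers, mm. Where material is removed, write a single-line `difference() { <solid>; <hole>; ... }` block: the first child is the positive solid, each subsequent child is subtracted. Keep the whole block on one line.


difference() { translate([310, 317, 0]) cylinder(h = 1457, r = 52); translate([310, 317, 0]) cylinder(h = 1457, r = 45); }


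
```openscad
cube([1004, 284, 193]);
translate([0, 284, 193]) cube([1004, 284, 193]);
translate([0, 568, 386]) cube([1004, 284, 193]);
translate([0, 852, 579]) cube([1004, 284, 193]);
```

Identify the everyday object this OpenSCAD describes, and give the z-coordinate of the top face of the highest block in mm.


A staircase. The total rise is 772 mm.

4 identical blocks, each offset up and back from the previous — a staircase. Each step is 193 mm tall and there are 4 of them, so the total rise is 4 × 193 = 772 mm.


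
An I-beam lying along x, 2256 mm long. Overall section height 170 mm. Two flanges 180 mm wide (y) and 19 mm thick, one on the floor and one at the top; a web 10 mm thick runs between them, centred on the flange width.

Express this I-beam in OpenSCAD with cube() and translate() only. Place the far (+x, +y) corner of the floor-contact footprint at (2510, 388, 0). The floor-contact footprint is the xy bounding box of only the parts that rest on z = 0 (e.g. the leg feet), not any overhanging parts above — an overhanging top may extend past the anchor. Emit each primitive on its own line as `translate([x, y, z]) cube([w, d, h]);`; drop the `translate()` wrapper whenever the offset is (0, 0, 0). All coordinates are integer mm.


translate([254, 208, 0]) cube([2256, 180, 19]);
translate([254, 293, 19]) cube([2256, 10, 132]);
translate([254, 208, 151]) cube([2256, 180, 19]);


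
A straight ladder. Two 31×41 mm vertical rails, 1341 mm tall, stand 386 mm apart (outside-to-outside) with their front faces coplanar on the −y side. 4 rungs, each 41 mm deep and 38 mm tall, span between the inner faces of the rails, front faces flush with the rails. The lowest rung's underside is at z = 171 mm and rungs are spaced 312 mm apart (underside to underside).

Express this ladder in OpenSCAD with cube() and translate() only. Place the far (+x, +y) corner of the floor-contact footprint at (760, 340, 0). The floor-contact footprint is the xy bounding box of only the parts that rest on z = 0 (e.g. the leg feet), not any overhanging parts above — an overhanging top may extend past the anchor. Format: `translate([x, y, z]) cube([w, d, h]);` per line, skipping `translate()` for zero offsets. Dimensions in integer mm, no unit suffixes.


translate([374, 299, 0]) cube([31, 41, 1341]);
translate([729, 299, 0]) cube([31, 41, 1341]);
translate([405, 299, 171]) cube([324, 41, 38]);
translate([405, 299, 483]) cube([324, 41, 38]);
translate([405, 299, 795]) cube([324, 41, 38]);
translate([405, 299, 1107]) cube([324, 41, 38]);


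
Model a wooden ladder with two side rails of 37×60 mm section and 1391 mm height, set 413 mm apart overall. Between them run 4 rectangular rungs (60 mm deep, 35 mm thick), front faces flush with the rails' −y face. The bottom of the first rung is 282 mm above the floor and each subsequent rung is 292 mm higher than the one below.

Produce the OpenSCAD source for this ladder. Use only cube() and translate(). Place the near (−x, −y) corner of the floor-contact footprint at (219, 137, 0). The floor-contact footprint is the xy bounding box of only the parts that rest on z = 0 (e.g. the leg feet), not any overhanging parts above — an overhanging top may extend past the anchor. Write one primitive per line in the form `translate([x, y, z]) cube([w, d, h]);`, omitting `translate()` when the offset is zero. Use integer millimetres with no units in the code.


// rung span = 413 - 2*37 = 339
// rung[k] z = 282 + k*292
translate([219, 137, 0]) cube([37, 60, 1391]);
translate([595, 137, 0]) cube([37, 60, 1391]);
translate([256, 137, 282]) cube([339, 60, 35]);
translate([256, 137, 574]) cube([339, 60, 35]);
translate([256, 137, 866]) cube([339, 60, 35]);
translate([256, 137, 1158]) cube([339, 60, 35]);


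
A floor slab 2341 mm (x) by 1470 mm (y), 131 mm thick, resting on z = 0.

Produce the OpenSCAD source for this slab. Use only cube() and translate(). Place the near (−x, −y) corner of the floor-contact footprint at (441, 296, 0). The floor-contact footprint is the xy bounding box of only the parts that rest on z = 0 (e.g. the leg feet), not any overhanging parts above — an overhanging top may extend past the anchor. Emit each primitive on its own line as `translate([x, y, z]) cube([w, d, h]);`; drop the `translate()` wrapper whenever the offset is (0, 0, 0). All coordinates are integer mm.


translate([441, 296, 0]) cube([2341, 1470, 131]);


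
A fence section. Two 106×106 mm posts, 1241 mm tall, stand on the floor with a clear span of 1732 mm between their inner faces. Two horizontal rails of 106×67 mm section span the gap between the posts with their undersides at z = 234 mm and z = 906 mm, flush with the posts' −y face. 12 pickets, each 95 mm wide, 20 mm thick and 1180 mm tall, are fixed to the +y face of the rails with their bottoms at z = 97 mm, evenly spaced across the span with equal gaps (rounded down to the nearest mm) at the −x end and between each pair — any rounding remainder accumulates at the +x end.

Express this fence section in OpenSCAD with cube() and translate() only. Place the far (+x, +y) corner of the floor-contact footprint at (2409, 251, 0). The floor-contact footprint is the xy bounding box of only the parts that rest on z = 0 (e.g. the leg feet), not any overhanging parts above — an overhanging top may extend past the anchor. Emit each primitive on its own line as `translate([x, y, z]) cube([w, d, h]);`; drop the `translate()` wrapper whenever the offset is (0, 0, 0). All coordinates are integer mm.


translate([465, 145, 0]) cube([106, 106, 1241]);
translate([2303, 145, 0]) cube([106, 106, 1241]);
translate([571, 145, 234]) cube([1732, 106, 67]);
translate([571, 145, 906]) cube([1732, 106, 67]);
translate([616, 251, 97]) cube([95, 20, 1180]);
translate([756, 251, 97]) cube([95, 20, 1180]);
translate([896, 251, 97]) cube([95, 20, 1180]);
translate([1036, 251, 97]) cube([95, 20, 1180]);
translate([1176, 251, 97]) cube([95, 20, 1180]);
translate([1316, 251, 97]) cube([95, 20, 1180]);
translate([1456, 251, 97]) cube([95, 20, 1180]);
translate([1596, 251, 97]) cube([95, 20, 1180]);
translate([1736, 251, 97]) cube([95, 20, 1180]);
translate([1876, 251, 97]) cube([95, 20, 1180]);
translate([2016, 251, 97]) cube([95, 20, 1180]);
translate([2156, 251, 97]) cube([95, 20, 1180]);


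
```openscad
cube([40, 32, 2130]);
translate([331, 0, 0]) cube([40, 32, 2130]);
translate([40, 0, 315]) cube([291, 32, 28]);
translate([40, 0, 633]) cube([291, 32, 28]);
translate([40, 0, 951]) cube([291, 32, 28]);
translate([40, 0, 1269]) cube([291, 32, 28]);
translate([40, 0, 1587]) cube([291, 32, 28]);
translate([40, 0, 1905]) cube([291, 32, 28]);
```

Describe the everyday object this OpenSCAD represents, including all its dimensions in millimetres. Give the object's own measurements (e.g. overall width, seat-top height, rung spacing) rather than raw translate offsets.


A straight ladder. Two 40×32 mm vertical rails, 2130 mm tall, stand 371 mm apart (outside-to-outside) with their front faces coplanar on the −y side. 6 rungs, each 32 mm deep and 28 mm tall, span between the inner faces of the rails, front faces flush with the rails. The lowest rung's underside is at z = 315 mm and rungs are spaced 318 mm apart (underside to underside).


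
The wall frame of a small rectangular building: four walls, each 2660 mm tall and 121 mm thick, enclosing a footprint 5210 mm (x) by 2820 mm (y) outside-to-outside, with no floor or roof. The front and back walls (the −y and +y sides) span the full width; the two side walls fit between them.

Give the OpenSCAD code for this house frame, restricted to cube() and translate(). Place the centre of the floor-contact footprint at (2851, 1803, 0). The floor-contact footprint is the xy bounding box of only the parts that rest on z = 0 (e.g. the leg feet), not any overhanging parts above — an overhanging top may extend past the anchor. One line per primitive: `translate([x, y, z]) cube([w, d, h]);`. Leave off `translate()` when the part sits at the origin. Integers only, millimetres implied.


translate([246, 393, 0]) cube([5210, 121, 2660]);
translate([246, 3092, 0]) cube([5210, 121, 2660]);
translate([246, 514, 0]) cube([121, 2578, 2660]);
translate([5335, 514, 0]) cube([121, 2578, 2660]);


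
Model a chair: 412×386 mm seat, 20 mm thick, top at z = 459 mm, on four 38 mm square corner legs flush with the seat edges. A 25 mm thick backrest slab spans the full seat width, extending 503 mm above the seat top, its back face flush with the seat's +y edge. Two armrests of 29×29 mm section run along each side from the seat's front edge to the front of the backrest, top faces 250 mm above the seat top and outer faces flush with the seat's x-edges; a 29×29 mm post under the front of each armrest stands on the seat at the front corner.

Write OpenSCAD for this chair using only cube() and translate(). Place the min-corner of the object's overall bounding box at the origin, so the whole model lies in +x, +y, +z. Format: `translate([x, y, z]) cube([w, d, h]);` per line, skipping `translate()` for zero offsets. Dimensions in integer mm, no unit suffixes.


translate([0, 0, 439]) cube([412, 386, 20]);
cube([38, 38, 439]);
translate([374, 0, 0]) cube([38, 38, 439]);
translate([0, 348, 0]) cube([38, 38, 439]);
translate([374, 348, 0]) cube([38, 38, 439]);
translate([0, 361, 459]) cube([412, 25, 503]);
translate([0, 0, 680]) cube([29, 361, 29]);
translate([383, 0, 680]) cube([29, 361, 29]);
translate([0, 0, 459]) cube([29, 29, 221]);
translate([383, 0, 459]) cube([29, 29, 221]);


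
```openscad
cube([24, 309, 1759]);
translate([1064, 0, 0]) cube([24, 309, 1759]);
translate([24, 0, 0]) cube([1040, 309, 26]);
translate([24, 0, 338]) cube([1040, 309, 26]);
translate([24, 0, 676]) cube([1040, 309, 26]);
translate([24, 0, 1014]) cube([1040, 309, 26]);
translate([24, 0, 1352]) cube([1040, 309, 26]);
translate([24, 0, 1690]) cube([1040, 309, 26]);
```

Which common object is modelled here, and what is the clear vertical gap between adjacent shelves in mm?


A bookshelf. The clear shelf gap is 312 mm.

Two tall side panels with 6 horizontal boards between them — a bookshelf. The first two shelf undersides are at z = 0 and z = 338; with shelf thickness 26, the clear gap is 338 − 0 − 26 = 312 mm.


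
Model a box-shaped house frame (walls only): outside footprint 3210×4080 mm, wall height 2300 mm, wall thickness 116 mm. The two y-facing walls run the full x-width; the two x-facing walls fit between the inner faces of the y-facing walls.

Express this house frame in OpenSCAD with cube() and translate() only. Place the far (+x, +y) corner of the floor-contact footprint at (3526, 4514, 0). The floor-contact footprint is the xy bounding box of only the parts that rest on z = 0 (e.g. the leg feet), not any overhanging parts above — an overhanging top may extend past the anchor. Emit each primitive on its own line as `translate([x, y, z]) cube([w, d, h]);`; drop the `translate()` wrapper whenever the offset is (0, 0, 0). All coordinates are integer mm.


translate([316, 434, 0]) cube([3210, 116, 2300]);
translate([316, 4398, 0]) cube([3210, 116, 2300]);
translate([316, 550, 0]) cube([116, 3848, 2300]);
translate([3410, 550, 0]) cube([116, 3848, 2300]);


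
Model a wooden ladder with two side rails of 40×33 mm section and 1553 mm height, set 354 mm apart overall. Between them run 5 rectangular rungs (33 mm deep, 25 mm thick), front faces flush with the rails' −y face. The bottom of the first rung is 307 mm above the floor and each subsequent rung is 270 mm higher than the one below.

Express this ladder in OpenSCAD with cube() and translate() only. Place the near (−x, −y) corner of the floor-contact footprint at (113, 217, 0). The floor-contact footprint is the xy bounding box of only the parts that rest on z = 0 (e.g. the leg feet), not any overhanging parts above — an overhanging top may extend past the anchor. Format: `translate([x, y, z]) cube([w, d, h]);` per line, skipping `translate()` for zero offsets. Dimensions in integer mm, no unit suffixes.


translate([113, 217, 0]) cube([40, 33, 1553]);
translate([427, 217, 0]) cube([40, 33, 1553]);
translate([153, 217, 307]) cube([274, 33, 25]);
translate([153, 217, 577]) cube([274, 33, 25]);
translate([153, 217, 847]) cube([274, 33, 25]);
translate([153, 217, 1117]) cube([274, 33, 25]);
translate([153, 217, 1387]) cube([274, 33, 25]);


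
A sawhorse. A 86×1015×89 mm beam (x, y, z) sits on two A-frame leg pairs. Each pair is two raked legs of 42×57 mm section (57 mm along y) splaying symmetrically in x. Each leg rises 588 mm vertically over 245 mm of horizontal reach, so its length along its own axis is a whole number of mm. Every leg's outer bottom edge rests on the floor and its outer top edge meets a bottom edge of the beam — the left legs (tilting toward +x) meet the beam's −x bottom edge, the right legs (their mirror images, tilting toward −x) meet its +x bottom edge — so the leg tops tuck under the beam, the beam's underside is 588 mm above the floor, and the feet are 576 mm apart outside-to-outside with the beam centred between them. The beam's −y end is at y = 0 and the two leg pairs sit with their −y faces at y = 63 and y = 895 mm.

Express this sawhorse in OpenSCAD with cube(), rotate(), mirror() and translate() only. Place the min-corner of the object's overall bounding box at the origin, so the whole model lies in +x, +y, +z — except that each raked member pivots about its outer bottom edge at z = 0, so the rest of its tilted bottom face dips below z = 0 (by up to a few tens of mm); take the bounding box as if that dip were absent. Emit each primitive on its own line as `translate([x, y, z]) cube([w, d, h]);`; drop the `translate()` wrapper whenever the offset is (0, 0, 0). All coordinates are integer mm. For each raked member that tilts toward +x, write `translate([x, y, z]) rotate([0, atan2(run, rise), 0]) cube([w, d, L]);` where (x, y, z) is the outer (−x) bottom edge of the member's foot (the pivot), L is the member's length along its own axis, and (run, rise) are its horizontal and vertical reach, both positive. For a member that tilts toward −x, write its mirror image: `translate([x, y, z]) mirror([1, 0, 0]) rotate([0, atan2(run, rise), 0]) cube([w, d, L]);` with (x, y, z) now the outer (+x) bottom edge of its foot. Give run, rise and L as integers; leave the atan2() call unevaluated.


translate([245, 0, 588]) cube([86, 1015, 89]);
translate([0, 63, 0]) rotate([0, atan2(245, 588), 0]) cube([42, 57, 637]);
translate([576, 63, 0]) mirror([1, 0, 0]) rotate([0, atan2(245, 588), 0]) cube([42, 57, 637]);
translate([0, 895, 0]) rotate([0, atan2(245, 588), 0]) cube([42, 57, 637]);
translate([576, 895, 0]) mirror([1, 0, 0]) rotate([0, atan2(245, 588), 0]) cube([42, 57, 637]);


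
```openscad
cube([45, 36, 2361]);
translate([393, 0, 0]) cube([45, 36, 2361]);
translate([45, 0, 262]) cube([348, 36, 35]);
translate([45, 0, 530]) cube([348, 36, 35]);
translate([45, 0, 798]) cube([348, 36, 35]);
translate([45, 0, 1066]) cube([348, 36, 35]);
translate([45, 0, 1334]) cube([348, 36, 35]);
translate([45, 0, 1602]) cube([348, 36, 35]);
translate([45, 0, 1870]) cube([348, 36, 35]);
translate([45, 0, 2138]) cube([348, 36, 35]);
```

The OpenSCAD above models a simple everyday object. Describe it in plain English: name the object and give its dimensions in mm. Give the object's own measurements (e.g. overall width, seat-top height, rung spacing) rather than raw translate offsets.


A straight ladder. Two 45×36 mm vertical rails, 2361 mm tall, stand 438 mm apart (outside-to-outside) with their front faces coplanar on the −y side. 8 rungs, each 36 mm deep and 35 mm tall, span between the inner faces of the rails, front faces flush with the rails. The lowest rung's underside is at z = 262 mm and rungs are spaced 268 mm apart (underside to underside).


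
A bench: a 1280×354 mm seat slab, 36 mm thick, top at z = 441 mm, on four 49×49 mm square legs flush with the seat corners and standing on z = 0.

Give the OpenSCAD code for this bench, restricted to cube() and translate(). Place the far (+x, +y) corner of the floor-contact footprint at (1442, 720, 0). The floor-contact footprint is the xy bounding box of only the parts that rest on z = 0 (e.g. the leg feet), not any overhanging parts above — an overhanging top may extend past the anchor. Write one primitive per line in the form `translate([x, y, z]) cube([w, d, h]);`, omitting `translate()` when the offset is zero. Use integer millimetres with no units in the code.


// leg_h = 441 − 36 = 405
translate([162, 366, 405]) cube([1280, 354, 36]);
translate([162, 366, 0]) cube([49, 49, 405]);
translate([162, 671, 0]) cube([49, 49, 405]);
translate([1393, 366, 0]) cube([49, 49, 405]);
translate([1393, 671, 0]) cube([49, 49, 405]);


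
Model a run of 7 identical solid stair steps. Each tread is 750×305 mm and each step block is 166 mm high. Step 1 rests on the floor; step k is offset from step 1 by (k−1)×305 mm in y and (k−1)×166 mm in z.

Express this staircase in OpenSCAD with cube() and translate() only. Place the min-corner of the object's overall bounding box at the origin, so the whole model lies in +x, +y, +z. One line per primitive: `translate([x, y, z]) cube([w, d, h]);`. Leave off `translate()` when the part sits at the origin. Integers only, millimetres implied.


cube([750, 305, 166]);
translate([0, 305, 166]) cube([750, 305, 166]);
translate([0, 610, 332]) cube([750, 305, 166]);
translate([0, 915, 498]) cube([750, 305, 166]);
translate([0, 1220, 664]) cube([750, 305, 166]);
translate([0, 1525, 830]) cube([750, 305, 166]);
translate([0, 1830, 996]) cube([750, 305, 166]);


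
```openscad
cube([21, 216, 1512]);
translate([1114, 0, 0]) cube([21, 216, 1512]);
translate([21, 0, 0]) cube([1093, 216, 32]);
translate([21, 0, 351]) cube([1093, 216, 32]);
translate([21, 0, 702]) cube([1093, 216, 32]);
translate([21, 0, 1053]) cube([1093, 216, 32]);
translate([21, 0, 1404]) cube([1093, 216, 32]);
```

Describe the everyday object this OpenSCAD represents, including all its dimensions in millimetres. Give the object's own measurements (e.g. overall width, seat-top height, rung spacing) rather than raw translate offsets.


An open bookshelf. Two side panels, each 21 mm thick, 216 mm deep and 1512 mm tall, stand 1135 mm apart (outside-to-outside). Between them sit 5 shelves, each 32 mm thick and 216 mm deep, spanning the full gap between the sides. The bottom shelf rests on the floor (its underside at z = 0) and the clear gap between one shelf's top and the next shelf's underside is 319 mm.


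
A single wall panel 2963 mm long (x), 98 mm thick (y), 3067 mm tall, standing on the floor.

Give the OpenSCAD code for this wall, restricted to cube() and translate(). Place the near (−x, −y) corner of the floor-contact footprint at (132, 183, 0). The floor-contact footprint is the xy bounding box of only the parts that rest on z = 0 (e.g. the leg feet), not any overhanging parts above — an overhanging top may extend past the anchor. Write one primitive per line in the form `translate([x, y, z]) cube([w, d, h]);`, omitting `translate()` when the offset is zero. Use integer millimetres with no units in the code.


translate([132, 183, 0]) cube([2963, 98, 3067]);


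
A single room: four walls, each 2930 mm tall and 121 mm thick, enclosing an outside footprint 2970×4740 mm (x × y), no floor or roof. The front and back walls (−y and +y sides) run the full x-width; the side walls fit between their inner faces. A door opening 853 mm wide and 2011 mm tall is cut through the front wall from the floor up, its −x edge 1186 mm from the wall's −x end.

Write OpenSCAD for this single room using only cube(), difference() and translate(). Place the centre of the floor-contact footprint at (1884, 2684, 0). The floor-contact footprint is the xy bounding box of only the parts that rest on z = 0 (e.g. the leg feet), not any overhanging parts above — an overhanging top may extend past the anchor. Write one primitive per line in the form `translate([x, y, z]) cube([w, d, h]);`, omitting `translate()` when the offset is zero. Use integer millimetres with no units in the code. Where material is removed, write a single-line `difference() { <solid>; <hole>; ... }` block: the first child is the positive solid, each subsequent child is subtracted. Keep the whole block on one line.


difference() { translate([399, 314, 0]) cube([2970, 121, 2930]); translate([1585, 314, 0]) cube([853, 121, 2011]); }
translate([399, 4933, 0]) cube([2970, 121, 2930]);
translate([399, 435, 0]) cube([121, 4498, 2930]);
translate([3248, 435, 0]) cube([121, 4498, 2930]);


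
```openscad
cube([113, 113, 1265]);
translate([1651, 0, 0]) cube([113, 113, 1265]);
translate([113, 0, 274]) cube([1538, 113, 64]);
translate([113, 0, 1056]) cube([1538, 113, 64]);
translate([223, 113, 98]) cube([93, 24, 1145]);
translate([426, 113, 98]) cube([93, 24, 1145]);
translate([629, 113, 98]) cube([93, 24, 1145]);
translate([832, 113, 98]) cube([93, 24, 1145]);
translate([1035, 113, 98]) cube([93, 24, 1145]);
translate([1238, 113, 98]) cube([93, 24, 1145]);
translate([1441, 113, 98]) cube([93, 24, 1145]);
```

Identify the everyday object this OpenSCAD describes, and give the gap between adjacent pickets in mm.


A fence section. The picket gap is 110 mm.

Two posts, two rails, 7 pickets — a fence section. Span 1538 mm holds 7 pickets of 93 mm with 8 equal gaps: ⌊(1538 − 7·93) / 8⌋ = 110 mm.


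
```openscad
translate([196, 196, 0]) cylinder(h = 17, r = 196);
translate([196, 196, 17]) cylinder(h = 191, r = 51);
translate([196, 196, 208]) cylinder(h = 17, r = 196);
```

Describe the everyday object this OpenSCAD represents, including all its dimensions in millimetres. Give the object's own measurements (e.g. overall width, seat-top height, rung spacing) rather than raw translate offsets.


A spool: two coaxial disc flanges of radius 196 mm and thickness 17 mm, joined by a core cylinder of radius 51 mm and height 191 mm. The lower flange rests on z = 0 and the three cylinders share a vertical axis.


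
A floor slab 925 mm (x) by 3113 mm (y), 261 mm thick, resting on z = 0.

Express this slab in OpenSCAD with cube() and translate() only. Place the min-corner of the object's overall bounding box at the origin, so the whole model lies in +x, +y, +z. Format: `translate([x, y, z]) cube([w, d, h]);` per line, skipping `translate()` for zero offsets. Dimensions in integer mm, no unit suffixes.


cube([925, 3113, 261]);


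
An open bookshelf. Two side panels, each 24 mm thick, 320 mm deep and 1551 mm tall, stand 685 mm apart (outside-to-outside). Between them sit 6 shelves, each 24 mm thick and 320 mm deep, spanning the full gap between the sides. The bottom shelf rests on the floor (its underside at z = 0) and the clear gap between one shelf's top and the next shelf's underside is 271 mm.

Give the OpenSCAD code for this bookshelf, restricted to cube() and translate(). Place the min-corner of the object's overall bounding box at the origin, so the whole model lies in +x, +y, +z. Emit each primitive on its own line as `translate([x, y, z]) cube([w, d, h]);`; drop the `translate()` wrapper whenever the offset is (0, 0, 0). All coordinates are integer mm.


cube([24, 320, 1551]);
translate([661, 0, 0]) cube([24, 320, 1551]);
translate([24, 0, 0]) cube([637, 320, 24]);
translate([24, 0, 295]) cube([637, 320, 24]);
translate([24, 0, 590]) cube([637, 320, 24]);
translate([24, 0, 885]) cube([637, 320, 24]);
translate([24, 0, 1180]) cube([637, 320, 24]);
translate([24, 0, 1475]) cube([637, 320, 24]);
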